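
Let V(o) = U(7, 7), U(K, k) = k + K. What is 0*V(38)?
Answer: 0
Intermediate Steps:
U(K, k) = K + k
V(o) = 14 (V(o) = 7 + 7 = 14)
0*V(38) = 0*14 = 0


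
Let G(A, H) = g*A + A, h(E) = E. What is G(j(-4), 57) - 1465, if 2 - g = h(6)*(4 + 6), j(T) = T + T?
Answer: -1009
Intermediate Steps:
j(T) = 2*T
g = -58 (g = 2 - 6*(4 + 6) = 2 - 6*10 = 2 - 1*60 = 2 - 60 = -58)
G(A, H) = -57*A (G(A, H) = -58*A + A = -57*A)
G(j(-4), 57) - 1465 = -114*(-4) - 1465 = -57*(-8) - 1465 = 456 - 1465 = -1009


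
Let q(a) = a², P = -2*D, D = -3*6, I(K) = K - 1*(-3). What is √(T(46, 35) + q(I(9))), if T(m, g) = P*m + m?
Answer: √1846 ≈ 42.965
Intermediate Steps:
I(K) = 3 + K (I(K) = K + 3 = 3 + K)
D = -18
P = 36 (P = -2*(-18) = 36)
T(m, g) = 37*m (T(m, g) = 36*m + m = 37*m)
√(T(46, 35) + q(I(9))) = √(37*46 + (3 + 9)²) = √(1702 + 12²) = √(1702 + 144) = √1846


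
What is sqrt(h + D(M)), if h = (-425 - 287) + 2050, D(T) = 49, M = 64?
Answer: sqrt(1387) ≈ 37.242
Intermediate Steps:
h = 1338 (h = -712 + 2050 = 1338)
sqrt(h + D(M)) = sqrt(1338 + 49) = sqrt(1387)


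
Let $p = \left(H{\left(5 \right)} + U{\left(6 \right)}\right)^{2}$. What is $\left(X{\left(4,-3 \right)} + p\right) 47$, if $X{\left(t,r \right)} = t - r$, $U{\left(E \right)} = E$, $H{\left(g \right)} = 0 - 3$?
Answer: $752$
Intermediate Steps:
$H{\left(g \right)} = -3$ ($H{\left(g \right)} = 0 - 3 = -3$)
$p = 9$ ($p = \left(-3 + 6\right)^{2} = 3^{2} = 9$)
$\left(X{\left(4,-3 \right)} + p\right) 47 = \left(\left(4 - -3\right) + 9\right) 47 = \left(\left(4 + 3\right) + 9\right) 47 = \left(7 + 9\right) 47 = 16 \cdot 47 = 752$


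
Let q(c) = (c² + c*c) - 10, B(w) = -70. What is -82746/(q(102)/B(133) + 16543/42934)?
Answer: 124341586740/445891661 ≈ 278.86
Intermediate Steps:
q(c) = -10 + 2*c² (q(c) = (c² + c²) - 10 = 2*c² - 10 = -10 + 2*c²)
-82746/(q(102)/B(133) + 16543/42934) = -82746/((-10 + 2*102²)/(-70) + 16543/42934) = -82746/((-10 + 2*10404)*(-1/70) + 16543*(1/42934)) = -82746/((-10 + 20808)*(-1/70) + 16543/42934) = -82746/(20798*(-1/70) + 16543/42934) = -82746/(-10399/35 + 16543/42934) = -82746/(-445891661/1502690) = -82746*(-1502690/445891661) = 124341586740/445891661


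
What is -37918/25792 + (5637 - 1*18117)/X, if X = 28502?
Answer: -350655749/183780896 ≈ -1.9080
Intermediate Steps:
-37918/25792 + (5637 - 1*18117)/X = -37918/25792 + (5637 - 1*18117)/28502 = -37918*1/25792 + (5637 - 18117)*(1/28502) = -18959/12896 - 12480*1/28502 = -18959/12896 - 6240/14251 = -350655749/183780896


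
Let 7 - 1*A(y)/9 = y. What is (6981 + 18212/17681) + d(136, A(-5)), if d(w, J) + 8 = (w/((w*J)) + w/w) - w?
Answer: 13059473801/1909548 ≈ 6839.0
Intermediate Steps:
A(y) = 63 - 9*y
d(w, J) = -7 + 1/J - w (d(w, J) = -8 + ((w/((w*J)) + w/w) - w) = -8 + ((w/((J*w)) + 1) - w) = -8 + ((w*(1/(J*w)) + 1) - w) = -8 + ((1/J + 1) - w) = -8 + ((1 + 1/J) - w) = -8 + (1 + 1/J - w) = -7 + 1/J - w)
(6981 + 18212/17681) + d(136, A(-5)) = (6981 + 18212/17681) + (-7 + 1/(63 - 9*(-5)) - 1*136) = (6981 + 18212*(1/17681)) + (-7 + 1/(63 + 45) - 136) = (6981 + 18212/17681) + (-7 + 1/108 - 136) = 123449273/17681 + (-7 + 1/108 - 136) = 123449273/17681 - 15443/108 = 13059473801/1909548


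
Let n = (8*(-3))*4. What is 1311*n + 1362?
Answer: -124494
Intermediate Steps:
n = -96 (n = -24*4 = -96)
1311*n + 1362 = 1311*(-96) + 1362 = -125856 + 1362 = -124494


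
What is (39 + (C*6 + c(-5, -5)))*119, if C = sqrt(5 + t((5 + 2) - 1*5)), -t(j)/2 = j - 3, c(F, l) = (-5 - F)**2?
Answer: 4641 + 714*sqrt(7) ≈ 6530.1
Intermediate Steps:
t(j) = 6 - 2*j (t(j) = -2*(j - 3) = -2*(-3 + j) = 6 - 2*j)
C = sqrt(7) (C = sqrt(5 + (6 - 2*((5 + 2) - 1*5))) = sqrt(5 + (6 - 2*(7 - 5))) = sqrt(5 + (6 - 2*2)) = sqrt(5 + (6 - 4)) = sqrt(5 + 2) = sqrt(7) ≈ 2.6458)
(39 + (C*6 + c(-5, -5)))*119 = (39 + (sqrt(7)*6 + (5 - 5)**2))*119 = (39 + (6*sqrt(7) + 0**2))*119 = (39 + (6*sqrt(7) + 0))*119 = (39 + 6*sqrt(7))*119 = 4641 + 714*sqrt(7)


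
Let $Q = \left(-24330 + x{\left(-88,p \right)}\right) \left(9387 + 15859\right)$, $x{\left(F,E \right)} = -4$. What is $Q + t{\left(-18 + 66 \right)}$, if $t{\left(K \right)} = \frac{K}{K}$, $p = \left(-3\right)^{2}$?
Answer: $-614336163$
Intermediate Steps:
$p = 9$
$t{\left(K \right)} = 1$
$Q = -614336164$ ($Q = \left(-24330 - 4\right) \left(9387 + 15859\right) = \left(-24334\right) 25246 = -614336164$)
$Q + t{\left(-18 + 66 \right)} = -614336164 + 1 = -614336163$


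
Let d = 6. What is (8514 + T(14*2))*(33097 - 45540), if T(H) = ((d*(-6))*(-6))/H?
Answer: -742249836/7 ≈ -1.0604e+8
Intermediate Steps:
T(H) = 216/H (T(H) = ((6*(-6))*(-6))/H = (-36*(-6))/H = 216/H)
(8514 + T(14*2))*(33097 - 45540) = (8514 + 216/((14*2)))*(33097 - 45540) = (8514 + 216/28)*(-12443) = (8514 + 216*(1/28))*(-12443) = (8514 + 54/7)*(-12443) = (59652/7)*(-12443) = -742249836/7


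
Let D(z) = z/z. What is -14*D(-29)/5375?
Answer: -14/5375 ≈ -0.0026047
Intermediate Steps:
D(z) = 1
-14*D(-29)/5375 = -14/5375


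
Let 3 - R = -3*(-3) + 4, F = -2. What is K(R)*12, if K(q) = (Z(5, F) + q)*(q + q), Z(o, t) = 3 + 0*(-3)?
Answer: 1680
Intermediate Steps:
Z(o, t) = 3 (Z(o, t) = 3 + 0 = 3)
R = -10 (R = 3 - (-3*(-3) + 4) = 3 - (9 + 4) = 3 - 1*13 = 3 - 13 = -10)
K(q) = 2*q*(3 + q) (K(q) = (3 + q)*(q + q) = (3 + q)*(2*q) = 2*q*(3 + q))
K(R)*12 = (2*(-10)*(3 - 10))*12 = (2*(-10)*(-7))*12 = 140*12 = 1680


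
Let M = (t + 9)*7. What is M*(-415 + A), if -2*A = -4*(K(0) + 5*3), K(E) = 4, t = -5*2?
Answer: 2639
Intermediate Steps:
t = -10
M = -7 (M = (-10 + 9)*7 = -1*7 = -7)
A = 38 (A = -(-2)*(4 + 5*3) = -(-2)*(4 + 15) = -(-2)*19 = -½*(-76) = 38)
M*(-415 + A) = -7*(-415 + 38) = -7*(-377) = 2639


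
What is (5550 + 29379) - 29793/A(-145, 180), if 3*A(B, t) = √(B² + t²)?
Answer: 34929 - 89379*√2137/10685 ≈ 34542.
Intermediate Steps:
A(B, t) = √(B² + t²)/3
(5550 + 29379) - 29793/A(-145, 180) = (5550 + 29379) - 29793*3/√((-145)² + 180²) = 34929 - 29793*3/√(21025 + 32400) = 34929 - 29793*3*√2137/10685 = 34929 - 89379*√2137/10685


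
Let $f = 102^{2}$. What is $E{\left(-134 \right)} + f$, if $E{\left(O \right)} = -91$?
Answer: $10313$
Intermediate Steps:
$f = 10404$
$E{\left(-134 \right)} + f = -91 + 10404 = 10313$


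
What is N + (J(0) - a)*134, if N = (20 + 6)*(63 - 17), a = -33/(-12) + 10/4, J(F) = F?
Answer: 985/2 ≈ 492.50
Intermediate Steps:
a = 21/4 (a = -33*(-1/12) + 10*(¼) = 11/4 + 5/2 = 21/4 ≈ 5.2500)
N = 1196 (N = 26*46 = 1196)
N + (J(0) - a)*134 = 1196 + (0 - 1*21/4)*134 = 1196 + (0 - 21/4)*134 = 1196 - 21/4*134 = 1196 - 1407/2 = 985/2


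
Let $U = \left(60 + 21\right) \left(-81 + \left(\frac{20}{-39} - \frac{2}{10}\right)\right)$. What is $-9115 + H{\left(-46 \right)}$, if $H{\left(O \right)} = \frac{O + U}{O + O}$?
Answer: $- \frac{13518623}{1495} \approx -9042.6$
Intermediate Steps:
$U = - \frac{430218}{65}$ ($U = 81 \left(-81 + \left(20 \left(- \frac{1}{39}\right) - \frac{1}{5}\right)\right) = 81 \left(-81 - \frac{139}{195}\right) = 81 \left(- \frac{15934}{195}\right) = - \frac{430218}{65} \approx -6618.7$)
$H{\left(O \right)} = \frac{- \frac{430218}{65} + O}{2 O}$ ($H{\left(O \right)} = \frac{O - \frac{430218}{65}}{O + O} = \frac{- \frac{430218}{65} + O}{2 O}$)
$-9115 + H{\left(-46 \right)} = -9115 + \frac{-430218 + 65 \left(-46\right)}{130 \left(-46\right)} = -9115 + \frac{1}{130} \left(- \frac{1}{46}\right) \left(-430218 - 2990\right) = -9115 + \frac{1}{130} \left(- \frac{1}{46}\right) \left(-433208\right) = -9115 + \frac{108302}{1495} = - \frac{13518623}{1495}$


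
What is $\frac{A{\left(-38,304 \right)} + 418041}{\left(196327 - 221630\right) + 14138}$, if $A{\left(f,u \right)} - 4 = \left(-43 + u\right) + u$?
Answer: $- \frac{83722}{2233} \approx -37.493$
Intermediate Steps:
$A{\left(f,u \right)} = -39 + 2 u$ ($A{\left(f,u \right)} = 4 + \left(\left(-43 + u\right) + u\right) = 4 + \left(-43 + 2 u\right) = -39 + 2 u$)
$\frac{A{\left(-38,304 \right)} + 418041}{\left(196327 - 221630\right) + 14138} = \frac{\left(-39 + 2 \cdot 304\right) + 418041}{\left(196327 - 221630\right) + 14138} = \frac{\left(-39 + 608\right) + 418041}{\left(196327 - 221630\right) + 14138} = \frac{569 + 418041}{-25303 + 14138} = \frac{418610}{-11165} = 418610 \left(- \frac{1}{11165}\right) = - \frac{83722}{2233}$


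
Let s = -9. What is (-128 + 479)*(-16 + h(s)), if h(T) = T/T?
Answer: -5265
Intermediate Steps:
h(T) = 1
(-128 + 479)*(-16 + h(s)) = (-128 + 479)*(-16 + 1) = 351*(-15) = -5265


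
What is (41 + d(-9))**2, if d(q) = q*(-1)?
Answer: 2500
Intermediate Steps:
d(q) = -q
(41 + d(-9))**2 = (41 - 1*(-9))**2 = (41 + 9)**2 = 50**2 = 2500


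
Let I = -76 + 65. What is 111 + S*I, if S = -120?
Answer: 1431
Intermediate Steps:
I = -11
111 + S*I = 111 - 120*(-11) = 111 + 1320 = 1431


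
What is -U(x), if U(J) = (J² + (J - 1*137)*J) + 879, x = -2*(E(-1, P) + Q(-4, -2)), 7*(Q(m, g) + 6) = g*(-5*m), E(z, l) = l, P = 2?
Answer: 50361/49 ≈ 1027.8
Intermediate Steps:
Q(m, g) = -6 - 5*g*m/7 (Q(m, g) = -6 + (g*(-5*m))/7 = -6 + (-5*g*m)/7 = -6 - 5*g*m/7)
x = 136/7 (x = -2*(2 + (-6 - 5/7*(-2)*(-4))) = -2*(2 + (-6 - 40/7)) = -2*(2 - 82/7) = -2*(-68/7) = 136/7 ≈ 19.429)
U(J) = 879 + J² + J*(-137 + J) (U(J) = (J² + (J - 137)*J) + 879 = (J² + (-137 + J)*J) + 879 = (J² + J*(-137 + J)) + 879 = 879 + J² + J*(-137 + J))
-U(x) = -(879 - 137*136/7 + 2*(136/7)²) = -(879 - 18632/7 + 2*(18496/49)) = -(879 - 18632/7 + 36992/49) = -1*(-50361/49) = 50361/49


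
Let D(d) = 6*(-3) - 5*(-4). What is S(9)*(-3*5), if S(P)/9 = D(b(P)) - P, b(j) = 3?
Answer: 945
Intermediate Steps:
D(d) = 2 (D(d) = -18 + 20 = 2)
S(P) = 18 - 9*P (S(P) = 9*(2 - P) = 18 - 9*P)
S(9)*(-3*5) = (18 - 9*9)*(-3*5) = (18 - 81)*(-15) = -63*(-15) = 945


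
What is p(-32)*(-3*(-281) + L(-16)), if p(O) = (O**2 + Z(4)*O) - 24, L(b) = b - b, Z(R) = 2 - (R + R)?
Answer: 1004856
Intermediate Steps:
Z(R) = 2 - 2*R
L(b) = 0
p(O) = -24 + O**2 - 6*O (p(O) = (O**2 + (2 - 2*4)*O) - 24 = (O**2 + (2 - 8)*O) - 24 = (O**2 - 6*O) - 24 = -24 + O**2 - 6*O)
p(-32)*(-3*(-281) + L(-16)) = (-24 + (-32)**2 - 6*(-32))*(-3*(-281) + 0) = (-24 + 1024 + 192)*(843 + 0) = 1192*843 = 1004856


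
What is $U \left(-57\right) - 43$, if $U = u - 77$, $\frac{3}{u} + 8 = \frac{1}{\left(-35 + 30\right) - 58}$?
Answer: $\frac{2205503}{505} \approx 4367.3$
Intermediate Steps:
$u = - \frac{189}{505}$ ($u = \frac{3}{-8 + \frac{1}{\left(-35 + 30\right) - 58}} = \frac{3}{-8 + \frac{1}{-5 - 58}} = \frac{3}{-8 + \frac{1}{-63}} = \frac{3}{-8 - \frac{1}{63}} = \frac{3}{- \frac{505}{63}} = 3 \left(- \frac{63}{505}\right) = - \frac{189}{505} \approx -0.37426$)
$U = - \frac{39074}{505}$ ($U = - \frac{189}{505} - 77 = - \frac{39074}{505} \approx -77.374$)
$U \left(-57\right) - 43 = \left(- \frac{39074}{505}\right) \left(-57\right) - 43 = \frac{2227218}{505} - 43 = \frac{2205503}{505}$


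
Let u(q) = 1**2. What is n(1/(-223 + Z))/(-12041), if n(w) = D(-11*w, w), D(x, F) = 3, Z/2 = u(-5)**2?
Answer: -3/12041 ≈ -0.00024915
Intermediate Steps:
u(q) = 1
Z = 2 (Z = 2*1**2 = 2*1 = 2)
n(w) = 3
n(1/(-223 + Z))/(-12041) = 3/(-12041) = 3*(-1/12041) = -3/12041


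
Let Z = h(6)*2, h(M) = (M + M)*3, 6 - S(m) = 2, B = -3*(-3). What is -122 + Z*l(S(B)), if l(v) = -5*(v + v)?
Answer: -3002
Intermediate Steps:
B = 9
S(m) = 4 (S(m) = 6 - 1*2 = 6 - 2 = 4)
h(M) = 6*M (h(M) = (2*M)*3 = 6*M)
l(v) = -10*v
Z = 72 (Z = (6*6)*2 = 36*2 = 72)
-122 + Z*l(S(B)) = -122 + 72*(-10*4) = -122 + 72*(-40) = -122 - 2880 = -3002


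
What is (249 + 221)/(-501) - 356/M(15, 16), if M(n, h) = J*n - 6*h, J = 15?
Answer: -26554/7181 ≈ -3.6978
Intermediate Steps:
M(n, h) = -6*h + 15*n (M(n, h) = 15*n - 6*h = -6*h + 15*n)
(249 + 221)/(-501) - 356/M(15, 16) = (249 + 221)/(-501) - 356/(-6*16 + 15*15) = 470*(-1/501) - 356/(-96 + 225) = -470/501 - 356/129 = -26554/7181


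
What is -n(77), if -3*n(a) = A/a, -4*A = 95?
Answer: -95/924 ≈ -0.10281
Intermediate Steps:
A = -95/4 (A = -¼*95 = -95/4 ≈ -23.750)
n(a) = 95/(12*a) (n(a) = -(-95)/(12*a) = 95/(12*a))
-n(77) = -95/(12*77) = -1*95/924 = -95/924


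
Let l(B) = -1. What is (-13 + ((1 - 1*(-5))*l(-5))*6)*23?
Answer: -1127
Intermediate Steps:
(-13 + ((1 - 1*(-5))*l(-5))*6)*23 = (-13 + ((1 - 1*(-5))*(-1))*6)*23 = (-13 + ((1 + 5)*(-1))*6)*23 = (-13 + (6*(-1))*6)*23 = (-13 - 6*6)*23 = (-13 - 36)*23 = -49*23 = -1127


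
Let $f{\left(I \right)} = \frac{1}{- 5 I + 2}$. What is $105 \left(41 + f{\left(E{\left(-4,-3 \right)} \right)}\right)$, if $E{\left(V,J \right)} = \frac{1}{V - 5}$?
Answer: $\frac{99960}{23} \approx 4346.1$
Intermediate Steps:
$E{\left(V,J \right)} = \frac{1}{-5 + V}$
$f{\left(I \right)} = \frac{1}{2 - 5 I}$
$105 \left(41 + f{\left(E{\left(-4,-3 \right)} \right)}\right) = 105 \left(41 - \frac{1}{-2 + \frac{5}{-5 - 4}}\right) = 105 \left(41 - \frac{1}{-2 + \frac{5}{-9}}\right) = 105 \left(41 - \frac{1}{-2 + 5 \left(- \frac{1}{9}\right)}\right) = 105 \left(41 - \frac{1}{-2 - \frac{5}{9}}\right) = 105 \left(41 - \frac{1}{- \frac{23}{9}}\right) = 105 \left(41 - - \frac{9}{23}\right) = 105 \left(41 + \frac{9}{23}\right) = 105 \cdot \frac{952}{23} = \frac{99960}{23}$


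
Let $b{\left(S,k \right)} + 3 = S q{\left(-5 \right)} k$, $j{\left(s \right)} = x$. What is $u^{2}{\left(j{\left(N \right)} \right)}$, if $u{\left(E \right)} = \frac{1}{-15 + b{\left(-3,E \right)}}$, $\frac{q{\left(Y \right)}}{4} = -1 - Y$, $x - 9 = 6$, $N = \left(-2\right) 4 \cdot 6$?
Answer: $\frac{1}{544644} \approx 1.8361 \cdot 10^{-6}$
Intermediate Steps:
$N = -48$ ($N = \left(-8\right) 6 = -48$)
$x = 15$ ($x = 9 + 6 = 15$)
$q{\left(Y \right)} = -4 - 4 Y$ ($q{\left(Y \right)} = 4 \left(-1 - Y\right) = -4 - 4 Y$)
$j{\left(s \right)} = 15$
$b{\left(S,k \right)} = -3 + 16 S k$ ($b{\left(S,k \right)} = -3 + S \left(-4 - -20\right) k = -3 + S \left(-4 + 20\right) k = -3 + S 16 k = -3 + 16 S k$)
$u{\left(E \right)} = \frac{1}{-18 - 48 E}$ ($u{\left(E \right)} = \frac{1}{-15 + \left(-3 + 16 \left(-3\right) E\right)} = \frac{1}{-15 - \left(3 + 48 E\right)} = \frac{1}{-18 - 48 E}$)
$u^{2}{\left(j{\left(N \right)} \right)} = \left(- \frac{1}{18 + 48 \cdot 15}\right)^{2} = \left(- \frac{1}{18 + 720}\right)^{2} = \left(- \frac{1}{738}\right)^{2} = \frac{1}{544644}$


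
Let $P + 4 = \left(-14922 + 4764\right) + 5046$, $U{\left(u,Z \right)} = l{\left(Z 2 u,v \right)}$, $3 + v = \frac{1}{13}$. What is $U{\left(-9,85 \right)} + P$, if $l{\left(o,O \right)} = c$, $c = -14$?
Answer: $-5130$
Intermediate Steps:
$v = - \frac{38}{13}$ ($v = -3 + \frac{1}{13} = - \frac{38}{13} \approx -2.9231$)
$l{\left(o,O \right)} = -14$
$U{\left(u,Z \right)} = -14$
$P = -5116$ ($P = -4 + \left(\left(-14922 + 4764\right) + 5046\right) = -4 + \left(-10158 + 5046\right) = -4 - 5112 = -5116$)
$U{\left(-9,85 \right)} + P = -14 - 5116 = -5130$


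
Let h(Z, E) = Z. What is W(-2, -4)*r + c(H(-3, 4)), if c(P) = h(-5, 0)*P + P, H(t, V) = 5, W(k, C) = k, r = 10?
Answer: -40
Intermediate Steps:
c(P) = -4*P (c(P) = -5*P + P = -4*P)
W(-2, -4)*r + c(H(-3, 4)) = -2*10 - 4*5 = -20 - 20 = -40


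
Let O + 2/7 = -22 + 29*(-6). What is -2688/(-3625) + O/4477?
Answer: 79258482/113603875 ≈ 0.69767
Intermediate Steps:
O = -1374/7 (O = -2/7 + (-22 + 29*(-6)) = -2/7 + (-22 - 174) = -2/7 - 196 = -1374/7 ≈ -196.29)
-2688/(-3625) + O/4477 = -2688/(-3625) - 1374/7/4477 = -2688*(-1/3625) - 1374/7*1/4477 = 2688/3625 - 1374/31339 = 79258482/113603875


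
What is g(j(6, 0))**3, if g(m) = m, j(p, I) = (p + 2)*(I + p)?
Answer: 110592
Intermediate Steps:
j(p, I) = (2 + p)*(I + p)
g(j(6, 0))**3 = (6**2 + 2*0 + 2*6 + 0*6)**3 = (36 + 0 + 12 + 0)**3 = 48**3 = 110592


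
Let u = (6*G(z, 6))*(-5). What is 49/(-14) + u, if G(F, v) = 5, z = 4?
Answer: -307/2 ≈ -153.50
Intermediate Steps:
u = -150 (u = (6*5)*(-5) = 30*(-5) = -150)
49/(-14) + u = 49/(-14) - 150 = -1/14*49 - 150 = -7/2 - 150 = -307/2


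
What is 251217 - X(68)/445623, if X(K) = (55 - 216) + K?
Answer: 37316024428/148541 ≈ 2.5122e+5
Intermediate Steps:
X(K) = -161 + K
251217 - X(68)/445623 = 251217 - (-161 + 68)/445623 = 251217 - (-93)/445623 = 251217 - 1*(-31/148541) = 251217 + 31/148541 = 37316024428/148541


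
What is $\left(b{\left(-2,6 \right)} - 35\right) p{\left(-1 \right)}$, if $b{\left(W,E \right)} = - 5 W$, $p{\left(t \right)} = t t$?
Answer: $-25$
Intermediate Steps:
$p{\left(t \right)} = t^{2}$
$\left(b{\left(-2,6 \right)} - 35\right) p{\left(-1 \right)} = \left(\left(-5\right) \left(-2\right) - 35\right) \left(-1\right)^{2} = \left(10 - 35\right) 1 = \left(-25\right) 1 = -25$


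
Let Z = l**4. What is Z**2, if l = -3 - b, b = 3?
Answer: 1679616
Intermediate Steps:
l = -6 (l = -3 - 1*3 = -3 - 3 = -6)
Z = 1296 (Z = (-6)**4 = 1296)
Z**2 = 1296**2 = 1679616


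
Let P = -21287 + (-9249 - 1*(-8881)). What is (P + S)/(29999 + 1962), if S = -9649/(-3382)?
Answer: -73227561/108092102 ≈ -0.67745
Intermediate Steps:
S = 9649/3382 (S = -9649*(-1/3382) = 9649/3382 ≈ 2.8530)
P = -21655 (P = -21287 + (-9249 + 8881) = -21287 - 368 = -21655)
(P + S)/(29999 + 1962) = (-21655 + 9649/3382)/(29999 + 1962) = -73227561/3382/31961 = -73227561/3382*1/31961 = -73227561/108092102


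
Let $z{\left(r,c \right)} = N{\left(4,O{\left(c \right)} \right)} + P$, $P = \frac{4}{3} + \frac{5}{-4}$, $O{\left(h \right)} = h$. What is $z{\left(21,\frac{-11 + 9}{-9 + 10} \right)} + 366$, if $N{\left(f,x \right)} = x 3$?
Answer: $\frac{4321}{12} \approx 360.08$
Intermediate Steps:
$N{\left(f,x \right)} = 3 x$
$P = \frac{1}{12}$ ($P = 4 \cdot \frac{1}{3} + 5 \left(- \frac{1}{4}\right) = \frac{4}{3} - \frac{5}{4} = \frac{1}{12} \approx 0.083333$)
$z{\left(r,c \right)} = \frac{1}{12} + 3 c$ ($z{\left(r,c \right)} = 3 c + \frac{1}{12} = \frac{1}{12} + 3 c$)
$z{\left(21,\frac{-11 + 9}{-9 + 10} \right)} + 366 = \left(\frac{1}{12} + 3 \frac{-11 + 9}{-9 + 10}\right) + 366 = \left(\frac{1}{12} + 3 \left(- \frac{2}{1}\right)\right) + 366 = \left(\frac{1}{12} + 3 \left(\left(-2\right) 1\right)\right) + 366 = \left(\frac{1}{12} + 3 \left(-2\right)\right) + 366 = \left(\frac{1}{12} - 6\right) + 366 = - \frac{71}{12} + 366 = \frac{4321}{12}$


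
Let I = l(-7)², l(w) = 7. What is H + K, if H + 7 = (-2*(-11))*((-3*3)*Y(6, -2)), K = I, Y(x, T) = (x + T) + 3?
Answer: -1344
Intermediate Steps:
Y(x, T) = 3 + T + x (Y(x, T) = (T + x) + 3 = 3 + T + x)
I = 49 (I = 7² = 49)
K = 49
H = -1393 (H = -7 + (-2*(-11))*((-3*3)*(3 - 2 + 6)) = -7 + 22*(-9*7) = -7 + 22*(-63) = -7 - 1386 = -1393)
H + K = -1393 + 49 = -1344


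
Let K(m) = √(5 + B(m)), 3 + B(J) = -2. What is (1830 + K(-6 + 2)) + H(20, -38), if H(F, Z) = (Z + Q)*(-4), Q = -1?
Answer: 1986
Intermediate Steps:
B(J) = -5 (B(J) = -3 - 2 = -5)
H(F, Z) = 4 - 4*Z (H(F, Z) = (Z - 1)*(-4) = (-1 + Z)*(-4) = 4 - 4*Z)
K(m) = 0 (K(m) = √(5 - 5) = √0 = 0)
(1830 + K(-6 + 2)) + H(20, -38) = (1830 + 0) + (4 - 4*(-38)) = 1830 + (4 + 152) = 1830 + 156 = 1986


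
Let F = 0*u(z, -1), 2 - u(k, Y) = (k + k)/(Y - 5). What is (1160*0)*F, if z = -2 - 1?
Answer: 0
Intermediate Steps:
z = -3
u(k, Y) = 2 - 2*k/(-5 + Y) (u(k, Y) = 2 - (k + k)/(Y - 5) = 2 - 2*k/(-5 + Y))
F = 0 (F = 0*(2*(-5 - 1 - 1*(-3))/(-5 - 1)) = 0*(2*(-5 - 1 + 3)/(-6)) = 0*(2*(-1/6)*(-3)) = 0*1 = 0)
(1160*0)*F = (1160*0)*0 = 0*0 = 0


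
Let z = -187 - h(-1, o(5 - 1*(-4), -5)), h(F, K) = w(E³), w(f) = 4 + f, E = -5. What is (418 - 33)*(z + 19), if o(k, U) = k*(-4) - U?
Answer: -18095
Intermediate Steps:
o(k, U) = -U - 4*k (o(k, U) = -4*k - U = -U - 4*k)
h(F, K) = -121 (h(F, K) = 4 + (-5)³ = 4 - 125 = -121)
z = -66 (z = -187 - 1*(-121) = -187 + 121 = -66)
(418 - 33)*(z + 19) = (418 - 33)*(-66 + 19) = 385*(-47) = -18095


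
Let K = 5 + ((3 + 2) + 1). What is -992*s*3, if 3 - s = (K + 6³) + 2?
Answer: 672576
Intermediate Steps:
K = 11 (K = 5 + (5 + 1) = 5 + 6 = 11)
s = -226 (s = 3 - ((11 + 6³) + 2) = 3 - ((11 + 216) + 2) = 3 - (227 + 2) = 3 - 1*229 = 3 - 229 = -226)
-992*s*3 = -(-224192)*3 = -992*(-678) = 672576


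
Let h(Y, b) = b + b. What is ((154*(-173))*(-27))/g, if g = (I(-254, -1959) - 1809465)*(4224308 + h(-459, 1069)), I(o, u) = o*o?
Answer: -51381/526780908661 ≈ -9.7538e-8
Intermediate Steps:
h(Y, b) = 2*b
I(o, u) = o²
g = -7374932721254 (g = ((-254)² - 1809465)*(4224308 + 2*1069) = (64516 - 1809465)*(4224308 + 2138) = -1744949*4226446 = -7374932721254)
((154*(-173))*(-27))/g = ((154*(-173))*(-27))/(-7374932721254) = -26642*(-27)*(-1/7374932721254) = 719334*(-1/7374932721254) = -51381/526780908661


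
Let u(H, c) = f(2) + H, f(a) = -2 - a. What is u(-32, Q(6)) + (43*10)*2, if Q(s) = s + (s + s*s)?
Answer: 824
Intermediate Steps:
Q(s) = s² + 2*s (Q(s) = s + (s + s²) = s² + 2*s)
u(H, c) = -4 + H (u(H, c) = (-2 - 1*2) + H = (-2 - 2) + H = -4 + H)
u(-32, Q(6)) + (43*10)*2 = (-4 - 32) + (43*10)*2 = -36 + 430*2 = -36 + 860 = 824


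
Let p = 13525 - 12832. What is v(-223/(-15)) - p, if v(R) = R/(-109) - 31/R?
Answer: -253481269/364605 ≈ -695.22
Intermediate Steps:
v(R) = -31/R - R/109 (v(R) = R*(-1/109) - 31/R = -R/109 - 31/R = -31/R - R/109)
p = 693
v(-223/(-15)) - p = (-31/((-223/(-15))) - (-223)/(109*(-15))) - 1*693 = (-31/((-223*(-1/15))) - (-223)*(-1)/(109*15)) - 693 = (-31/223/15 - 1/109*223/15) - 693 = (-31*15/223 - 223/1635) - 693 = (-465/223 - 223/1635) - 693 = -810004/364605 - 693 = -253481269/364605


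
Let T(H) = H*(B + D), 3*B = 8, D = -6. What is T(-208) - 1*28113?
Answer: -82259/3 ≈ -27420.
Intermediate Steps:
B = 8/3 (B = (⅓)*8 = 8/3 ≈ 2.6667)
T(H) = -10*H/3 (T(H) = H*(8/3 - 6) = H*(-10/3) = -10*H/3)
T(-208) - 1*28113 = -10/3*(-208) - 1*28113 = 2080/3 - 28113 = -82259/3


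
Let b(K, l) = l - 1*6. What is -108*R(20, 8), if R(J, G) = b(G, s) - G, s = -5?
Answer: 2052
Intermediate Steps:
b(K, l) = -6 + l (b(K, l) = l - 6 = -6 + l)
R(J, G) = -11 - G (R(J, G) = (-6 - 5) - G = -11 - G)
-108*R(20, 8) = -108*(-11 - 1*8) = -108*(-11 - 8) = -108*(-19) = 2052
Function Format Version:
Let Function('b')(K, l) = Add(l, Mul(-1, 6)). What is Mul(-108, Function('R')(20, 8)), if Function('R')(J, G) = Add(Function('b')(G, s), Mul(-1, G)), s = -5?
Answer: 2052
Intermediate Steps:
Function('b')(K, l) = Add(-6, l) (Function('b')(K, l) = Add(l, -6) = Add(-6, l))
Function('R')(J, G) = Add(-11, Mul(-1, G)) (Function('R')(J, G) = Add(Add(-6, -5), Mul(-1, G)) = Add(-11, Mul(-1, G)))
Mul(-108, Function('R')(20, 8)) = Mul(-108, Add(-11, Mul(-1, 8))) = Mul(-108, Add(-11, -8)) = Mul(-108, -19) = 2052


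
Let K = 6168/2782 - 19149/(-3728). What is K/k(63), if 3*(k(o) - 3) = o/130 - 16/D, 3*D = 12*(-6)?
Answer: 1716003495/789614632 ≈ 2.1732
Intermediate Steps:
D = -24 (D = (12*(-6))/3 = (⅓)*(-72) = -24)
K = 38133411/5185648 (K = 6168*(1/2782) - 19149*(-1/3728) = 3084/1391 + 19149/3728 = 38133411/5185648 ≈ 7.3536)
k(o) = 29/9 + o/390 (k(o) = 3 + (o/130 - 16/(-24))/3 = 3 + (o*(1/130) - 16*(-1/24))/3 = 3 + (o/130 + ⅔)/3 = 3 + (⅔ + o/130)/3 = 3 + (2/9 + o/390) = 29/9 + o/390)
K/k(63) = 38133411/(5185648*(29/9 + (1/390)*63)) = 38133411/(5185648*(29/9 + 21/130)) = 38133411/(5185648*(3959/1170)) = (38133411/5185648)*(1170/3959) = 1716003495/789614632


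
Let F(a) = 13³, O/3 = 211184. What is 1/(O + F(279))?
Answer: 1/635749 ≈ 1.5729e-6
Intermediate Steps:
O = 633552 (O = 3*211184 = 633552)
F(a) = 2197
1/(O + F(279)) = 1/(633552 + 2197) = 1/635749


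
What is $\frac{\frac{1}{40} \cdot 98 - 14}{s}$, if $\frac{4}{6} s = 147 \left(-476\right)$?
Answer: $\frac{11}{99960} \approx 0.00011004$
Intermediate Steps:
$s = -104958$ ($s = \frac{3 \cdot 147 \left(-476\right)}{2} = \frac{3}{2} \left(-69972\right) = -104958$)
$\frac{\frac{1}{40} \cdot 98 - 14}{s} = \frac{\frac{1}{40} \cdot 98 - 14}{-104958} = \left(\frac{1}{40} \cdot 98 - 14\right) \left(- \frac{1}{104958}\right) = \left(\frac{49}{20} - 14\right) \left(- \frac{1}{104958}\right) = \left(- \frac{231}{20}\right) \left(- \frac{1}{104958}\right) = \frac{11}{99960}$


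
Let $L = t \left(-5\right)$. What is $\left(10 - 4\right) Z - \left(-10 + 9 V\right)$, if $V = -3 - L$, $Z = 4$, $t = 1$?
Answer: $16$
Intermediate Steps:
$L = -5$ ($L = 1 \left(-5\right) = -5$)
$V = 2$ ($V = -3 - -5 = -3 + 5 = 2$)
$\left(10 - 4\right) Z - \left(-10 + 9 V\right) = \left(10 - 4\right) 4 - \left(-10 + 9 \cdot 2\right) = 6 \cdot 4 - \left(-10 + 18\right) = 24 - 8 = 16$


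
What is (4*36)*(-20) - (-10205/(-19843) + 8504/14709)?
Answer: -840906428777/291870687 ≈ -2881.1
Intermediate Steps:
(4*36)*(-20) - (-10205/(-19843) + 8504/14709) = 144*(-20) - (-10205*(-1/19843) + 8504*(1/14709)) = -2880 - (10205/19843 + 8504/14709) = -2880 - 1*318850217/291870687 = -2880 - 318850217/291870687 = -840906428777/291870687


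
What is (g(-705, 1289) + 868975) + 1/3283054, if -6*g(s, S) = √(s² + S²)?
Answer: 2852891849651/3283054 - √2158546/6 ≈ 8.6873e+5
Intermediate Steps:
g(s, S) = -√(S² + s²)/6 (g(s, S) = -√(s² + S²)/6 = -√(S² + s²)/6)
(g(-705, 1289) + 868975) + 1/3283054 = (-√(1289² + (-705)²)/6 + 868975) + 1/3283054 = (-√(1661521 + 497025)/6 + 868975) + 1/3283054 = (-√2158546/6 + 868975) + 1/3283054 = (868975 - √2158546/6) + 1/3283054 = 2852891849651/3283054 - √2158546/6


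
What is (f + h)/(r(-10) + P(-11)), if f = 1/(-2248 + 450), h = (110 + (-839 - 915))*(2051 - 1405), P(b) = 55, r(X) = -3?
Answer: -1909519153/93496 ≈ -20424.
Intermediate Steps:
h = -1062024 (h = (110 - 1754)*646 = -1644*646 = -1062024)
f = -1/1798 (f = 1/(-1798) = -1/1798 ≈ -0.00055617)
(f + h)/(r(-10) + P(-11)) = (-1/1798 - 1062024)/(-3 + 55) = -1909519153/1798/52 = -1909519153/1798*1/52 = -1909519153/93496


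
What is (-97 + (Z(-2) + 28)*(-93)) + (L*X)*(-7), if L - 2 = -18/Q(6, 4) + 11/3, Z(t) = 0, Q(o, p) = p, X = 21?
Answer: -5745/2 ≈ -2872.5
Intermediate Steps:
L = 7/6 (L = 2 + (-18/4 + 11/3) = 2 + (-18*1/4 + 11*(1/3)) = 2 + (-9/2 + 11/3) = 2 - 5/6 = 7/6 ≈ 1.1667)
(-97 + (Z(-2) + 28)*(-93)) + (L*X)*(-7) = (-97 + (0 + 28)*(-93)) + ((7/6)*21)*(-7) = (-97 + 28*(-93)) + (49/2)*(-7) = (-97 - 2604) - 343/2 = -2701 - 343/2 = -5745/2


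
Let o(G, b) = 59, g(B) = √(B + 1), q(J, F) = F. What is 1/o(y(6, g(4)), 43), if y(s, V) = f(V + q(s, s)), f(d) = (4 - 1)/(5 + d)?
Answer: 1/59 ≈ 0.016949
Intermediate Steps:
g(B) = √(1 + B)
f(d) = 3/(5 + d)
y(s, V) = 3/(5 + V + s) (y(s, V) = 3/(5 + (V + s)) = 3/(5 + V + s))
1/o(y(6, g(4)), 43) = 1/59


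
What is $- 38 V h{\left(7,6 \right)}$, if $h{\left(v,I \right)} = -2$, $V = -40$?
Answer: $-3040$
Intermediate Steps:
$- 38 V h{\left(7,6 \right)} = \left(-38\right) \left(-40\right) \left(-2\right) = 1520 \left(-2\right) = -3040$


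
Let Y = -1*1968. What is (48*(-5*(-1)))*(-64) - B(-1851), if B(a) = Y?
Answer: -13392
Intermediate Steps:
Y = -1968
B(a) = -1968
(48*(-5*(-1)))*(-64) - B(-1851) = (48*(-5*(-1)))*(-64) - 1*(-1968) = (48*5)*(-64) + 1968 = 240*(-64) + 1968 = -15360 + 1968 = -13392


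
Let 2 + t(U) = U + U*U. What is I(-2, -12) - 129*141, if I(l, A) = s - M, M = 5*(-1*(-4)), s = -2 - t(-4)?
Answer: -18221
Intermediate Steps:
t(U) = -2 + U + U**2 (t(U) = -2 + (U + U*U) = -2 + (U + U**2) = -2 + U + U**2)
s = -12 (s = -2 - (-2 - 4 + (-4)**2) = -2 - (-2 - 4 + 16) = -2 - 1*10 = -2 - 10 = -12)
M = 20 (M = 5*4 = 20)
I(l, A) = -32 (I(l, A) = -12 - 1*20 = -12 - 20 = -32)
I(-2, -12) - 129*141 = -32 - 129*141 = -32 - 18189 = -18221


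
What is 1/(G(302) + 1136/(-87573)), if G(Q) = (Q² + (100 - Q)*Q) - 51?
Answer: 87573/2640237241 ≈ 3.3169e-5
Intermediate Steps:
G(Q) = -51 + Q² + Q*(100 - Q) (G(Q) = (Q² + Q*(100 - Q)) - 51 = -51 + Q² + Q*(100 - Q))
1/(G(302) + 1136/(-87573)) = 1/((-51 + 100*302) + 1136/(-87573)) = 1/((-51 + 30200) + 1136*(-1/87573)) = 1/(30149 - 1136/87573) = 1/(2640237241/87573) = 87573/2640237241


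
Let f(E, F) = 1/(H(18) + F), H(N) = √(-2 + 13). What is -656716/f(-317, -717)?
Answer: 470865372 - 656716*√11 ≈ 4.6869e+8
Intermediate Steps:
H(N) = √11
f(E, F) = 1/(F + √11) (f(E, F) = 1/(√11 + F) = 1/(F + √11))
-656716/f(-317, -717) = -(-470865372 + 656716*√11) = -656716*(-717 + √11) = 470865372 - 656716*√11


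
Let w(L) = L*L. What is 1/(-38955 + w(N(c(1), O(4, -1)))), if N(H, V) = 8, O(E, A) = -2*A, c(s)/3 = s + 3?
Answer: -1/38891 ≈ -2.5713e-5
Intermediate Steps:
c(s) = 9 + 3*s (c(s) = 3*(s + 3) = 3*(3 + s) = 9 + 3*s)
w(L) = L**2
1/(-38955 + w(N(c(1), O(4, -1)))) = 1/(-38955 + 8**2) = 1/(-38955 + 64) = 1/(-38891) = -1/38891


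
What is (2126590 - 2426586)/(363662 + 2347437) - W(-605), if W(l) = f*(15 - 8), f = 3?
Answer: -57233075/2711099 ≈ -21.111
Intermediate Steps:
W(l) = 21 (W(l) = 3*(15 - 8) = 3*7 = 21)
(2126590 - 2426586)/(363662 + 2347437) - W(-605) = (2126590 - 2426586)/(363662 + 2347437) - 1*21 = -299996/2711099 - 21 = -57233075/2711099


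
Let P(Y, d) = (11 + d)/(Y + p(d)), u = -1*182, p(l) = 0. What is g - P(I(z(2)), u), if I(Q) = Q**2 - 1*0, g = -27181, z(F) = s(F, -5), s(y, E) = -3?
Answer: -27162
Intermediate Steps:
z(F) = -3
u = -182
I(Q) = Q**2 (I(Q) = Q**2 + 0 = Q**2)
P(Y, d) = (11 + d)/Y (P(Y, d) = (11 + d)/(Y + 0) = (11 + d)/Y)
g - P(I(z(2)), u) = -27181 - (11 - 182)/((-3)**2) = -27181 - (-171)/9 = -27181 - 1*(-19) = -27181 + 19 = -27162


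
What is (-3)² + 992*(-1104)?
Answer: -1095159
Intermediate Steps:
(-3)² + 992*(-1104) = 9 - 1095168 = -1095159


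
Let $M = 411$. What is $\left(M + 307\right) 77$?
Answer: $55286$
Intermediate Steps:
$\left(M + 307\right) 77 = \left(411 + 307\right) 77 = 718 \cdot 77 = 55286$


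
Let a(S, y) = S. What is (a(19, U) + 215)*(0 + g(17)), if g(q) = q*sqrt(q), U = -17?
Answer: 3978*sqrt(17) ≈ 16402.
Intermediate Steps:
g(q) = q**(3/2)
(a(19, U) + 215)*(0 + g(17)) = (19 + 215)*(0 + 17**(3/2)) = 234*(0 + 17*sqrt(17)) = 234*(17*sqrt(17)) = 3978*sqrt(17)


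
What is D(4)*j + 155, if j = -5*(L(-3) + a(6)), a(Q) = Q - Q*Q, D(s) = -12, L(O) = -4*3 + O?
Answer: -2545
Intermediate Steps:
L(O) = -12 + O
a(Q) = Q - Q²
j = 225 (j = -5*((-12 - 3) + 6*(1 - 1*6)) = -5*(-15 + 6*(1 - 6)) = -5*(-15 + 6*(-5)) = -5*(-15 - 30) = -5*(-45) = 225)
D(4)*j + 155 = -12*225 + 155 = -2700 + 155 = -2545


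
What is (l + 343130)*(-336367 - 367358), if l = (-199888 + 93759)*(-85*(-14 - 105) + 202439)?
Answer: 15874488041451600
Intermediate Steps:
l = -22558143466 (l = -106129*(-85*(-119) + 202439) = -106129*(10115 + 202439) = -106129*212554 = -22558143466)
(l + 343130)*(-336367 - 367358) = (-22558143466 + 343130)*(-336367 - 367358) = -22557800336*(-703725) = 15874488041451600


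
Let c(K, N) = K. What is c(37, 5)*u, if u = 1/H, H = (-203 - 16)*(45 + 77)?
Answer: -37/26718 ≈ -0.0013848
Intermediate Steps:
H = -26718 (H = -219*122 = -26718)
u = -1/26718 (u = 1/(-26718) = -1/26718 ≈ -3.7428e-5)
c(37, 5)*u = 37*(-1/26718) = -37/26718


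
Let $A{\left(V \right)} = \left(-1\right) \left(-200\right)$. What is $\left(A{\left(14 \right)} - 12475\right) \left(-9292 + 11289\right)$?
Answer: $-24513175$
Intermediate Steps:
$A{\left(V \right)} = 200$
$\left(A{\left(14 \right)} - 12475\right) \left(-9292 + 11289\right) = \left(200 - 12475\right) \left(-9292 + 11289\right) = \left(-12275\right) 1997 = -24513175$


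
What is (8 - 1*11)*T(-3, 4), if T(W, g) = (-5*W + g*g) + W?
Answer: -84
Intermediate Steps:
T(W, g) = g² - 4*W (T(W, g) = (-5*W + g²) + W = (g² - 5*W) + W = g² - 4*W)
(8 - 1*11)*T(-3, 4) = (8 - 1*11)*(4² - 4*(-3)) = (8 - 11)*(16 + 12) = -3*28 = -84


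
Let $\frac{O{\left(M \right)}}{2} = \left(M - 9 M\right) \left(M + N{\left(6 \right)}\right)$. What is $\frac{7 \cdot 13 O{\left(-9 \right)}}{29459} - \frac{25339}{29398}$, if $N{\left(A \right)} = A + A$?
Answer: $\frac{409232575}{866035682} \approx 0.47254$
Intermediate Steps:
$N{\left(A \right)} = 2 A$
$O{\left(M \right)} = - 16 M \left(12 + M\right)$ ($O{\left(M \right)} = 2 \left(M - 9 M\right) \left(M + 2 \cdot 6\right) = 2 - 8 M \left(M + 12\right) = 2 - 8 M \left(12 + M\right) = 2 \left(- 8 M \left(12 + M\right)\right) = - 16 M \left(12 + M\right)$)
$\frac{7 \cdot 13 O{\left(-9 \right)}}{29459} - \frac{25339}{29398} = \frac{7 \cdot 13 \left(\left(-16\right) \left(-9\right) \left(12 - 9\right)\right)}{29459} - \frac{25339}{29398} = 91 \left(\left(-16\right) \left(-9\right) 3\right) \frac{1}{29459} - \frac{25339}{29398} = 91 \cdot 432 \cdot \frac{1}{29459} - \frac{25339}{29398} = 39312 \cdot \frac{1}{29459} - \frac{25339}{29398} = \frac{39312}{29459} - \frac{25339}{29398} = \frac{409232575}{866035682}$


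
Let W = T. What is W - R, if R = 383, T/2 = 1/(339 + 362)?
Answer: -268481/701 ≈ -383.00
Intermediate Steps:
T = 2/701 (T = 2/(339 + 362) = 2/701 ≈ 0.0028531)
W = 2/701 ≈ 0.0028531
W - R = 2/701 - 1*383 = 2/701 - 383 = -268481/701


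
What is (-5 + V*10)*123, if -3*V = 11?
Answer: -5125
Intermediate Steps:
V = -11/3 (V = -⅓*11 = -11/3 ≈ -3.6667)
(-5 + V*10)*123 = (-5 - 11/3*10)*123 = (-5 - 110/3)*123 = -125/3*123 = -5125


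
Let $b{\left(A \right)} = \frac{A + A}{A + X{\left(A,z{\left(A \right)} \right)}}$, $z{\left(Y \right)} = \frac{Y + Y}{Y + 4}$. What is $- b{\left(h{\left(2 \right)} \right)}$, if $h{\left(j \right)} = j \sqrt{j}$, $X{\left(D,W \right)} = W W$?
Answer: $- \frac{2}{3} - \frac{2 \sqrt{2}}{3} \approx -1.6095$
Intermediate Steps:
$z{\left(Y \right)} = \frac{2 Y}{4 + Y}$
$X{\left(D,W \right)} = W^{2}$
$h{\left(j \right)} = j^{\frac{3}{2}}$
$b{\left(A \right)} = \frac{2 A}{A + \frac{4 A^{2}}{\left(4 + A\right)^{2}}}$ ($b{\left(A \right)} = \frac{A + A}{A + \left(\frac{2 A}{4 + A}\right)^{2}} = \frac{2 A}{A + \frac{4 A^{2}}{\left(4 + A\right)^{2}}}$)
$- b{\left(h{\left(2 \right)} \right)} = - \frac{2 \left(4 + 2^{\frac{3}{2}}\right)^{2}}{\left(4 + 2^{\frac{3}{2}}\right)^{2} + 4 \cdot 2^{\frac{3}{2}}} = - \frac{2 \left(4 + 2 \sqrt{2}\right)^{2}}{\left(4 + 2 \sqrt{2}\right)^{2} + 4 \cdot 2 \sqrt{2}} = - \frac{2 \left(4 + 2 \sqrt{2}\right)^{2}}{\left(4 + 2 \sqrt{2}\right)^{2} + 8 \sqrt{2}}$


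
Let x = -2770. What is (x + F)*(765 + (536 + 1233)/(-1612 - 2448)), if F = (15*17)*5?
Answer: -32004661/28 ≈ -1.1430e+6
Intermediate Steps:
F = 1275 (F = 255*5 = 1275)
(x + F)*(765 + (536 + 1233)/(-1612 - 2448)) = (-2770 + 1275)*(765 + (536 + 1233)/(-1612 - 2448)) = -1495*(765 + 1769/(-4060)) = -1495*(765 + 1769*(-1/4060)) = -1495*(765 - 61/140) = -1495*107039/140 = -32004661/28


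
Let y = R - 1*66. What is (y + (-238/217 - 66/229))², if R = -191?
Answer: 3364564775625/50395801 ≈ 66763.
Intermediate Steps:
y = -257 (y = -191 - 1*66 = -191 - 66 = -257)
(y + (-238/217 - 66/229))² = (-257 + (-238/217 - 66/229))² = (-257 + (-238*1/217 - 66*1/229))² = (-257 + (-34/31 - 66/229))² = (-257 - 9832/7099)² = (-1834275/7099)² = 3364564775625/50395801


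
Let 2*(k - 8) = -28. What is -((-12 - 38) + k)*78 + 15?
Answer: 4383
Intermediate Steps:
k = -6 (k = 8 + (½)*(-28) = 8 - 14 = -6)
-((-12 - 38) + k)*78 + 15 = -((-12 - 38) - 6)*78 + 15 = -(-50 - 6)*78 + 15 = -1*(-56)*78 + 15 = 56*78 + 15 = 4368 + 15 = 4383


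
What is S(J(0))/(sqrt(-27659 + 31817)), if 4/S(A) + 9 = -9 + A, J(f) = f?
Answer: -sqrt(462)/6237 ≈ -0.0034462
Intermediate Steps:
S(A) = 4/(-18 + A) (S(A) = 4/(-9 + (-9 + A)) = 4/(-18 + A))
S(J(0))/(sqrt(-27659 + 31817)) = (4/(-18 + 0))/(sqrt(-27659 + 31817)) = (4/(-18))/(sqrt(4158)) = (4*(-1/18))/((3*sqrt(462))) = -sqrt(462)/6237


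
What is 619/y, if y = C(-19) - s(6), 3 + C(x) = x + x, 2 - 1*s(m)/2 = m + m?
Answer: -619/21 ≈ -29.476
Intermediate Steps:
s(m) = 4 - 4*m (s(m) = 4 - 2*(m + m) = 4 - 4*m)
C(x) = -3 + 2*x (C(x) = -3 + (x + x) = -3 + 2*x)
y = -21 (y = (-3 + 2*(-19)) - (4 - 4*6) = (-3 - 38) - (4 - 24) = -41 - 1*(-20) = -41 + 20 = -21)
619/y = 619/(-21) = 619*(-1/21) = -619/21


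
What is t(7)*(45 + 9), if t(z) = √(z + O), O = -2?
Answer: 54*√5 ≈ 120.75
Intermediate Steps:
t(z) = √(-2 + z) (t(z) = √(z - 2) = √(-2 + z))
t(7)*(45 + 9) = √(-2 + 7)*(45 + 9) = √5*54 = 54*√5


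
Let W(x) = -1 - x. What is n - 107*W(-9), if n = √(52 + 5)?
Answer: -856 + √57 ≈ -848.45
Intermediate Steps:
n = √57 ≈ 7.5498
n - 107*W(-9) = √57 - 107*(-1 - 1*(-9)) = √57 - 107*(-1 + 9) = √57 - 107*8 = √57 - 856 = -856 + √57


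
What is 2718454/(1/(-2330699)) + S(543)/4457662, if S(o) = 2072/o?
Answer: -7668053733667831736582/1210255233 ≈ -6.3359e+12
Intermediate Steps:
2718454/(1/(-2330699)) + S(543)/4457662 = 2718454/(1/(-2330699)) + (2072/543)/4457662 = 2718454/(-1/2330699) + (2072*(1/543))*(1/4457662) = 2718454*(-2330699) + (2072/543)*(1/4457662) = -6335898019346 + 1036/1210255233 = -7668053733667831736582/1210255233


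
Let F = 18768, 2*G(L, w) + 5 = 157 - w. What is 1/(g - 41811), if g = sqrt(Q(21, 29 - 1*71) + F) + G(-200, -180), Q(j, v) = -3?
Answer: -8329/346857452 - 3*sqrt(2085)/1734287260 ≈ -2.4092e-5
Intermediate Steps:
G(L, w) = 76 - w/2 (G(L, w) = -5/2 + (157 - w)/2 = -5/2 + (157/2 - w/2) = 76 - w/2)
g = 166 + 3*sqrt(2085) (g = sqrt(-3 + 18768) + (76 - 1/2*(-180)) = sqrt(18765) + (76 + 90) = 3*sqrt(2085) + 166 = 166 + 3*sqrt(2085) ≈ 302.99)
1/(g - 41811) = 1/((166 + 3*sqrt(2085)) - 41811) = 1/(-41645 + 3*sqrt(2085))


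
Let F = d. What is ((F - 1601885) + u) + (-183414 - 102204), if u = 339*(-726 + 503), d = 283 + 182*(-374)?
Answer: -2030885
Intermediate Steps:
d = -67785 (d = 283 - 68068 = -67785)
F = -67785
u = -75597 (u = 339*(-223) = -75597)
((F - 1601885) + u) + (-183414 - 102204) = ((-67785 - 1601885) - 75597) + (-183414 - 102204) = (-1669670 - 75597) - 285618 = -1745267 - 285618 = -2030885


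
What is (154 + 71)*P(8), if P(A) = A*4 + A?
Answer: 9000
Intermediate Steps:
P(A) = 5*A (P(A) = 4*A + A = 5*A)
(154 + 71)*P(8) = (154 + 71)*(5*8) = 225*40 = 9000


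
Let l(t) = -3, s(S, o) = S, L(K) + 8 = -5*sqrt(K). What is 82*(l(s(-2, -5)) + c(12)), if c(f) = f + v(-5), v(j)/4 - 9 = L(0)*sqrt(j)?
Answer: 3690 - 2624*I*sqrt(5) ≈ 3690.0 - 5867.4*I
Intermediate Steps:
L(K) = -8 - 5*sqrt(K)
v(j) = 36 - 32*sqrt(j) (v(j) = 36 + 4*((-8 - 5*sqrt(0))*sqrt(j)) = 36 + 4*((-8 - 5*0)*sqrt(j)) = 36 + 4*((-8 + 0)*sqrt(j)) = 36 + 4*(-8*sqrt(j)) = 36 - 32*sqrt(j))
c(f) = 36 + f - 32*I*sqrt(5) (c(f) = f + (36 - 32*I*sqrt(5)) = 36 + f - 32*I*sqrt(5))
82*(l(s(-2, -5)) + c(12)) = 82*(-3 + (36 + 12 - 32*I*sqrt(5))) = 82*(-3 + (48 - 32*I*sqrt(5))) = 82*(45 - 32*I*sqrt(5)) = 3690 - 2624*I*sqrt(5)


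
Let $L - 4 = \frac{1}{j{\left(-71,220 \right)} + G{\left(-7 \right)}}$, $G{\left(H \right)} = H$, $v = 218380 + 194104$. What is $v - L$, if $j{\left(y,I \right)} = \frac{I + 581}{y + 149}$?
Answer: $\frac{35060774}{85} \approx 4.1248 \cdot 10^{5}$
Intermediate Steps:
$v = 412484$
$j{\left(y,I \right)} = \frac{581 + I}{149 + y}$
$L = \frac{366}{85}$ ($L = 4 + \frac{1}{\frac{581 + 220}{149 - 71} - 7} = 4 + \frac{1}{\frac{1}{78} \cdot 801 - 7} = 4 + \frac{1}{\frac{267}{26} - 7} = 4 + \frac{1}{\frac{85}{26}} = 4 + \frac{26}{85} = \frac{366}{85} \approx 4.3059$)
$v - L = 412484 - \frac{366}{85} = \frac{35060774}{85}$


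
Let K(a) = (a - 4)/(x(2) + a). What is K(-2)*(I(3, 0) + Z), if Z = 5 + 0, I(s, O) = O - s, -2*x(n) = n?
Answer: 4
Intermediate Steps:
x(n) = -n/2
K(a) = (-4 + a)/(-1 + a) (K(a) = (a - 4)/(-1/2*2 + a) = (-4 + a)/(-1 + a))
Z = 5
K(-2)*(I(3, 0) + Z) = ((-4 - 2)/(-1 - 2))*((0 - 1*3) + 5) = (-6/(-3))*((0 - 3) + 5) = (-1/3*(-6))*(-3 + 5) = 2*2 = 4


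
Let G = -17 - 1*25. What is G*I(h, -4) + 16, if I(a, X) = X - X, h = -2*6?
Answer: 16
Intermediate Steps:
h = -12
I(a, X) = 0
G = -42 (G = -17 - 25 = -42)
G*I(h, -4) + 16 = -42*0 + 16 = 0 + 16 = 16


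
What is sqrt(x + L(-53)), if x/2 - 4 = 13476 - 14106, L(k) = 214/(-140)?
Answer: I*sqrt(6142290)/70 ≈ 35.405*I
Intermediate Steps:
L(k) = -107/70 (L(k) = 214*(-1/140) = -107/70)
x = -1252 (x = 8 + 2*(13476 - 14106) = 8 + 2*(-630) = 8 - 1260 = -1252)
sqrt(x + L(-53)) = sqrt(-1252 - 107/70) = sqrt(-87747/70) = I*sqrt(6142290)/70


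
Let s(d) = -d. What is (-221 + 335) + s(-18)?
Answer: 132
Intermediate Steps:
(-221 + 335) + s(-18) = (-221 + 335) - 1*(-18) = 114 + 18 = 132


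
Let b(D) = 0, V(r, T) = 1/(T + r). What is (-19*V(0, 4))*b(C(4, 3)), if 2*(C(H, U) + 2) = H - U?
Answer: 0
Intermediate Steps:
C(H, U) = -2 + H/2 - U/2 (C(H, U) = -2 + (H - U)/2 = -2 + (H/2 - U/2) = -2 + H/2 - U/2)
(-19*V(0, 4))*b(C(4, 3)) = -19/(4 + 0)*0 = -19/4*0 = 0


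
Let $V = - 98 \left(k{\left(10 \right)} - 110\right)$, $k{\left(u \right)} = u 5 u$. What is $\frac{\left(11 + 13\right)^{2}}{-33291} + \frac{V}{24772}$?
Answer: $- \frac{35740297}{22907907} \approx -1.5602$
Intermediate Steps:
$k{\left(u \right)} = 5 u^{2}$ ($k{\left(u \right)} = 5 u u = 5 u^{2}$)
$V = -38220$ ($V = - 98 \left(5 \cdot 10^{2} - 110\right) = - 98 \left(5 \cdot 100 - 110\right) = - 98 \left(500 - 110\right) = \left(-98\right) 390 = -38220$)
$\frac{\left(11 + 13\right)^{2}}{-33291} + \frac{V}{24772} = \frac{\left(11 + 13\right)^{2}}{-33291} - \frac{38220}{24772} = 24^{2} \left(- \frac{1}{33291}\right) - \frac{9555}{6193} = 576 \left(- \frac{1}{33291}\right) - \frac{9555}{6193} = - \frac{64}{3699} - \frac{9555}{6193} = - \frac{35740297}{22907907}$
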